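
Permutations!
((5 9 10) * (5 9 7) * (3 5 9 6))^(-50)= (3 10 7)(5 6 9)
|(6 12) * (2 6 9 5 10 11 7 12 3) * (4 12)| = |(2 6 3)(4 12 9 5 10 11 7)| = 21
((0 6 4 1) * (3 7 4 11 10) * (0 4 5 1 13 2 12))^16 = ((0 6 11 10 3 7 5 1 4 13 2 12))^16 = (0 3 4)(1 12 10)(2 11 5)(6 7 13)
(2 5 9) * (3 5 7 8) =(2 7 8 3 5 9) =[0, 1, 7, 5, 4, 9, 6, 8, 3, 2]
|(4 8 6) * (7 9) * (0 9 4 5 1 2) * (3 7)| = 10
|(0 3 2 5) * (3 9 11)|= |(0 9 11 3 2 5)|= 6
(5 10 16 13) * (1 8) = (1 8)(5 10 16 13) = [0, 8, 2, 3, 4, 10, 6, 7, 1, 9, 16, 11, 12, 5, 14, 15, 13]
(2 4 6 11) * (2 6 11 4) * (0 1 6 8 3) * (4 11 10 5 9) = (0 1 6 11 8 3)(4 10 5 9) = [1, 6, 2, 0, 10, 9, 11, 7, 3, 4, 5, 8]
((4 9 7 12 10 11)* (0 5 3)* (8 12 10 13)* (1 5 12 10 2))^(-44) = (0 7 8 5 4 12 2 10 3 9 13 1 11)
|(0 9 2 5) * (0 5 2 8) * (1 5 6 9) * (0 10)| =7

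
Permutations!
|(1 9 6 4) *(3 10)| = 4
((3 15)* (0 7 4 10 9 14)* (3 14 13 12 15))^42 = (0 12 10)(4 14 13)(7 15 9)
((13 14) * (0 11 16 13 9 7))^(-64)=(0 7 9 14 13 16 11)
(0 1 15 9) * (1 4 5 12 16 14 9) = (0 4 5 12 16 14 9)(1 15) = [4, 15, 2, 3, 5, 12, 6, 7, 8, 0, 10, 11, 16, 13, 9, 1, 14]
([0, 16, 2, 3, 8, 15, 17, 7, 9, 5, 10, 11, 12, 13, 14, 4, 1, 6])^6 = [0, 1, 2, 3, 8, 15, 6, 7, 9, 5, 10, 11, 12, 13, 14, 4, 16, 17]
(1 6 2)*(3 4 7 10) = [0, 6, 1, 4, 7, 5, 2, 10, 8, 9, 3] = (1 6 2)(3 4 7 10)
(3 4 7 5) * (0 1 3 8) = [1, 3, 2, 4, 7, 8, 6, 5, 0] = (0 1 3 4 7 5 8)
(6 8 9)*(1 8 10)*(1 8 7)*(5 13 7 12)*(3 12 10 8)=(1 10 3 12 5 13 7)(6 8 9)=[0, 10, 2, 12, 4, 13, 8, 1, 9, 6, 3, 11, 5, 7]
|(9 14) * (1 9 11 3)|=5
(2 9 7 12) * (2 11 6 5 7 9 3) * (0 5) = (0 5 7 12 11 6)(2 3) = [5, 1, 3, 2, 4, 7, 0, 12, 8, 9, 10, 6, 11]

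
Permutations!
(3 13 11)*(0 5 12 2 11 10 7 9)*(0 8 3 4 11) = (0 5 12 2)(3 13 10 7 9 8)(4 11) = [5, 1, 0, 13, 11, 12, 6, 9, 3, 8, 7, 4, 2, 10]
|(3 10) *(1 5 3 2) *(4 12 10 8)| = 8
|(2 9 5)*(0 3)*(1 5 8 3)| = 7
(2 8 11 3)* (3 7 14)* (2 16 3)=[0, 1, 8, 16, 4, 5, 6, 14, 11, 9, 10, 7, 12, 13, 2, 15, 3]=(2 8 11 7 14)(3 16)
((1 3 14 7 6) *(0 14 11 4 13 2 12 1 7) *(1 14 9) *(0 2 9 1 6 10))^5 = (0 13)(1 9)(2 14 12)(3 6)(4 10)(7 11)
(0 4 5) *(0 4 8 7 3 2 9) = (0 8 7 3 2 9)(4 5) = [8, 1, 9, 2, 5, 4, 6, 3, 7, 0]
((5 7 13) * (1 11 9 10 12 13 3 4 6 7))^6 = ((1 11 9 10 12 13 5)(3 4 6 7))^6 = (1 5 13 12 10 9 11)(3 6)(4 7)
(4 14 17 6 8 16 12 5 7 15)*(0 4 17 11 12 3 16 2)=[4, 1, 0, 16, 14, 7, 8, 15, 2, 9, 10, 12, 5, 13, 11, 17, 3, 6]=(0 4 14 11 12 5 7 15 17 6 8 2)(3 16)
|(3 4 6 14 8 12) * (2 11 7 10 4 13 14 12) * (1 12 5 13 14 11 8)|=28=|(1 12 3 14)(2 8)(4 6 5 13 11 7 10)|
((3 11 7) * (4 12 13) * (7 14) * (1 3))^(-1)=(1 7 14 11 3)(4 13 12)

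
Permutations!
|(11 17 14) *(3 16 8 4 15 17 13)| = 9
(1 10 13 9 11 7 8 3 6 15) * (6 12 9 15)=[0, 10, 2, 12, 4, 5, 6, 8, 3, 11, 13, 7, 9, 15, 14, 1]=(1 10 13 15)(3 12 9 11 7 8)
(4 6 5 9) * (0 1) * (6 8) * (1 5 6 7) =(0 5 9 4 8 7 1) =[5, 0, 2, 3, 8, 9, 6, 1, 7, 4]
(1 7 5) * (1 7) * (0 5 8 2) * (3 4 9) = [5, 1, 0, 4, 9, 7, 6, 8, 2, 3] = (0 5 7 8 2)(3 4 9)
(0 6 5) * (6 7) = (0 7 6 5) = [7, 1, 2, 3, 4, 0, 5, 6]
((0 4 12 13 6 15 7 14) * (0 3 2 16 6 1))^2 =(0 12 1 4 13)(2 6 7 3 16 15 14)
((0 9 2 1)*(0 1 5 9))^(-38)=(2 5 9)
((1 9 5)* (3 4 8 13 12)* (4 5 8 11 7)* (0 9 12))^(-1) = ((0 9 8 13)(1 12 3 5)(4 11 7))^(-1) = (0 13 8 9)(1 5 3 12)(4 7 11)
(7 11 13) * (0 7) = (0 7 11 13) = [7, 1, 2, 3, 4, 5, 6, 11, 8, 9, 10, 13, 12, 0]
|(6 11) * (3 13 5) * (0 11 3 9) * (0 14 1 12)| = 10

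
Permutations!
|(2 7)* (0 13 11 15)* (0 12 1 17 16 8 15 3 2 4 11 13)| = |(1 17 16 8 15 12)(2 7 4 11 3)| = 30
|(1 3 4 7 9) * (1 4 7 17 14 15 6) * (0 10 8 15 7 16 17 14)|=36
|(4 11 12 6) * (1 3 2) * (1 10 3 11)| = |(1 11 12 6 4)(2 10 3)| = 15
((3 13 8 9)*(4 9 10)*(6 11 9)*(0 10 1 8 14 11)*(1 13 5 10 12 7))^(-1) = (0 6 4 10 5 3 9 11 14 13 8 1 7 12)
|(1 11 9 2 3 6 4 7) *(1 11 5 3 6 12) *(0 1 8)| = 6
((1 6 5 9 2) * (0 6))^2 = (0 5 2)(1 6 9)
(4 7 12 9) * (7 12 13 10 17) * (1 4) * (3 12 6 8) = (1 4 6 8 3 12 9)(7 13 10 17) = [0, 4, 2, 12, 6, 5, 8, 13, 3, 1, 17, 11, 9, 10, 14, 15, 16, 7]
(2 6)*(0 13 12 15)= [13, 1, 6, 3, 4, 5, 2, 7, 8, 9, 10, 11, 15, 12, 14, 0]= (0 13 12 15)(2 6)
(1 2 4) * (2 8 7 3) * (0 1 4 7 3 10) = (0 1 8 3 2 7 10) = [1, 8, 7, 2, 4, 5, 6, 10, 3, 9, 0]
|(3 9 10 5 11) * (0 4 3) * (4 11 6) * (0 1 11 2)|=6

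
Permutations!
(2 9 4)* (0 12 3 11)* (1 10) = (0 12 3 11)(1 10)(2 9 4) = [12, 10, 9, 11, 2, 5, 6, 7, 8, 4, 1, 0, 3]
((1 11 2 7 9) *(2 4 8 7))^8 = ((1 11 4 8 7 9))^8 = (1 4 7)(8 9 11)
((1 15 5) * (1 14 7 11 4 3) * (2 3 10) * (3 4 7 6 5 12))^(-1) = ((1 15 12 3)(2 4 10)(5 14 6)(7 11))^(-1) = (1 3 12 15)(2 10 4)(5 6 14)(7 11)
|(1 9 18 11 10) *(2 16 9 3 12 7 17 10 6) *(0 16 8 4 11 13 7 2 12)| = |(0 16 9 18 13 7 17 10 1 3)(2 8 4 11 6 12)| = 30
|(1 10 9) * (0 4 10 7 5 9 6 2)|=|(0 4 10 6 2)(1 7 5 9)|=20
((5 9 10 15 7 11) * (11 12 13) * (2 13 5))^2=(2 11 13)(5 10 7)(9 15 12)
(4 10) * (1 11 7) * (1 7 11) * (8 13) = [0, 1, 2, 3, 10, 5, 6, 7, 13, 9, 4, 11, 12, 8] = (4 10)(8 13)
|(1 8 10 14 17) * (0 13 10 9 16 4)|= 10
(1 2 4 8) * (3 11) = (1 2 4 8)(3 11) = [0, 2, 4, 11, 8, 5, 6, 7, 1, 9, 10, 3]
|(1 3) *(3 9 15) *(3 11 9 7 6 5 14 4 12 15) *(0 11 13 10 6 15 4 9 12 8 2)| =|(0 11 12 4 8 2)(1 7 15 13 10 6 5 14 9 3)| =30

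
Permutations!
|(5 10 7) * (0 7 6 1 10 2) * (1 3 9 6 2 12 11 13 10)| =|(0 7 5 12 11 13 10 2)(3 9 6)| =24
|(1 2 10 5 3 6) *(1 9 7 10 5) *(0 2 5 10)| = 9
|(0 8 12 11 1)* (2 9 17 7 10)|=|(0 8 12 11 1)(2 9 17 7 10)|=5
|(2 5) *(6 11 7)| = |(2 5)(6 11 7)| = 6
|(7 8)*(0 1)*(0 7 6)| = 5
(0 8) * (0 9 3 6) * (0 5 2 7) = (0 8 9 3 6 5 2 7) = [8, 1, 7, 6, 4, 2, 5, 0, 9, 3]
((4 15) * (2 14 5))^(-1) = ((2 14 5)(4 15))^(-1) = (2 5 14)(4 15)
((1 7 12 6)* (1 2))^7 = (1 12 2 7 6)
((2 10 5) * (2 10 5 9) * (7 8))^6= (2 10)(5 9)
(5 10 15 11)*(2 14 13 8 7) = (2 14 13 8 7)(5 10 15 11) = [0, 1, 14, 3, 4, 10, 6, 2, 7, 9, 15, 5, 12, 8, 13, 11]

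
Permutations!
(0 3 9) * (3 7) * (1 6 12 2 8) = (0 7 3 9)(1 6 12 2 8) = [7, 6, 8, 9, 4, 5, 12, 3, 1, 0, 10, 11, 2]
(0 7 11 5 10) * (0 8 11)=(0 7)(5 10 8 11)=[7, 1, 2, 3, 4, 10, 6, 0, 11, 9, 8, 5]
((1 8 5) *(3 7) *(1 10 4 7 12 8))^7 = ((3 12 8 5 10 4 7))^7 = (12)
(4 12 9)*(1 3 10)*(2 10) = [0, 3, 10, 2, 12, 5, 6, 7, 8, 4, 1, 11, 9] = (1 3 2 10)(4 12 9)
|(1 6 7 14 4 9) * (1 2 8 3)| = 9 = |(1 6 7 14 4 9 2 8 3)|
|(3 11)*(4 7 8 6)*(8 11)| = 6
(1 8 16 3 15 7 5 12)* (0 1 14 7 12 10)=(0 1 8 16 3 15 12 14 7 5 10)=[1, 8, 2, 15, 4, 10, 6, 5, 16, 9, 0, 11, 14, 13, 7, 12, 3]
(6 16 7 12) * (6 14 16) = (7 12 14 16) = [0, 1, 2, 3, 4, 5, 6, 12, 8, 9, 10, 11, 14, 13, 16, 15, 7]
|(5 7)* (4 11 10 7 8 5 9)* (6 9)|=|(4 11 10 7 6 9)(5 8)|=6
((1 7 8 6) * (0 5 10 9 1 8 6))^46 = ((0 5 10 9 1 7 6 8))^46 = (0 6 1 10)(5 8 7 9)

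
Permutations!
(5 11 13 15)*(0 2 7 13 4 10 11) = (0 2 7 13 15 5)(4 10 11) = [2, 1, 7, 3, 10, 0, 6, 13, 8, 9, 11, 4, 12, 15, 14, 5]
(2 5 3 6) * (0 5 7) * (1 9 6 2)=(0 5 3 2 7)(1 9 6)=[5, 9, 7, 2, 4, 3, 1, 0, 8, 6]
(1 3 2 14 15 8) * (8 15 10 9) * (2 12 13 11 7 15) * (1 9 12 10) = (1 3 10 12 13 11 7 15 2 14)(8 9) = [0, 3, 14, 10, 4, 5, 6, 15, 9, 8, 12, 7, 13, 11, 1, 2]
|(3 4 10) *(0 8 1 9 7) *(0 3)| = 8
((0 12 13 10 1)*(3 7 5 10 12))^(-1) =(0 1 10 5 7 3)(12 13)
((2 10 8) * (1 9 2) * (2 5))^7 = (1 9 5 2 10 8) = ((1 9 5 2 10 8))^7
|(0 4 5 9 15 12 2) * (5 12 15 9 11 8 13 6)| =20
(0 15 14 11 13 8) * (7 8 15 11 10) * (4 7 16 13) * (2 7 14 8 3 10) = (0 11 4 14 2 7 3 10 16 13 15 8) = [11, 1, 7, 10, 14, 5, 6, 3, 0, 9, 16, 4, 12, 15, 2, 8, 13]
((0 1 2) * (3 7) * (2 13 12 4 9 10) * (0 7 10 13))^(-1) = ((0 1)(2 7 3 10)(4 9 13 12))^(-1) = (0 1)(2 10 3 7)(4 12 13 9)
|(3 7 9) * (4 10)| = |(3 7 9)(4 10)| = 6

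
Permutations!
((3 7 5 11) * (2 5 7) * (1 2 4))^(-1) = (1 4 3 11 5 2)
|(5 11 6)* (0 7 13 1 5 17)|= 8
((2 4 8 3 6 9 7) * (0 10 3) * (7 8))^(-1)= (0 8 9 6 3 10)(2 7 4)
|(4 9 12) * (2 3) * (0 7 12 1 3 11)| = |(0 7 12 4 9 1 3 2 11)| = 9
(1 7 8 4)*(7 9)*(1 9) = (4 9 7 8) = [0, 1, 2, 3, 9, 5, 6, 8, 4, 7]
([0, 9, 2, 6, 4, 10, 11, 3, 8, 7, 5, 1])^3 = [0, 3, 2, 1, 4, 10, 9, 11, 8, 6, 5, 7]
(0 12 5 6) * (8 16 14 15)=(0 12 5 6)(8 16 14 15)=[12, 1, 2, 3, 4, 6, 0, 7, 16, 9, 10, 11, 5, 13, 15, 8, 14]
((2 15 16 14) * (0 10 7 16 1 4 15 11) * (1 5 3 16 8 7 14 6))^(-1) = ((0 10 14 2 11)(1 4 15 5 3 16 6)(7 8))^(-1) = (0 11 2 14 10)(1 6 16 3 5 15 4)(7 8)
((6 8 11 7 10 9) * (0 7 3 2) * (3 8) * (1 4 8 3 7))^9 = (0 4 11 2 1 8 3)(6 7 10 9)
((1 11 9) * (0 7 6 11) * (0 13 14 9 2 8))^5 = ((0 7 6 11 2 8)(1 13 14 9))^5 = (0 8 2 11 6 7)(1 13 14 9)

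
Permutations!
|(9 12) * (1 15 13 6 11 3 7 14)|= |(1 15 13 6 11 3 7 14)(9 12)|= 8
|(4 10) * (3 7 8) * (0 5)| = 6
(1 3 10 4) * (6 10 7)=[0, 3, 2, 7, 1, 5, 10, 6, 8, 9, 4]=(1 3 7 6 10 4)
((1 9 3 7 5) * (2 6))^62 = ((1 9 3 7 5)(2 6))^62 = (1 3 5 9 7)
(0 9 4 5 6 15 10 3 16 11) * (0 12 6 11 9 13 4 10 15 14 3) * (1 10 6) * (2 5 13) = [2, 10, 5, 16, 13, 11, 14, 7, 8, 6, 0, 12, 1, 4, 3, 15, 9] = (0 2 5 11 12 1 10)(3 16 9 6 14)(4 13)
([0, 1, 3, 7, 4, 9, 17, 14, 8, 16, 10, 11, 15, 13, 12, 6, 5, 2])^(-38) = [0, 1, 7, 14, 4, 9, 2, 12, 8, 16, 10, 11, 6, 13, 15, 17, 5, 3]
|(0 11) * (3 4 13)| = 6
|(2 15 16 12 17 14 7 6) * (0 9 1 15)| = |(0 9 1 15 16 12 17 14 7 6 2)| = 11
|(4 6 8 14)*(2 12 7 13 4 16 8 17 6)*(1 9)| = 30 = |(1 9)(2 12 7 13 4)(6 17)(8 14 16)|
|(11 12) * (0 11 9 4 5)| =6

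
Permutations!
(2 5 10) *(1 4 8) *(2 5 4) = [0, 2, 4, 3, 8, 10, 6, 7, 1, 9, 5] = (1 2 4 8)(5 10)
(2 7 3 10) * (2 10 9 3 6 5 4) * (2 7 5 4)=(10)(2 5)(3 9)(4 7 6)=[0, 1, 5, 9, 7, 2, 4, 6, 8, 3, 10]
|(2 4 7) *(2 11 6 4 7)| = 5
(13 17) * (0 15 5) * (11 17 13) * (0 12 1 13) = (0 15 5 12 1 13)(11 17) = [15, 13, 2, 3, 4, 12, 6, 7, 8, 9, 10, 17, 1, 0, 14, 5, 16, 11]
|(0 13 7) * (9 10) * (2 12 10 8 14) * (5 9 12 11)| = 6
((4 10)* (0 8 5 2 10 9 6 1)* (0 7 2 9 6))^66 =((0 8 5 9)(1 7 2 10 4 6))^66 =(10)(0 5)(8 9)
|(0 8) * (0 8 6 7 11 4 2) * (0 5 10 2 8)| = 6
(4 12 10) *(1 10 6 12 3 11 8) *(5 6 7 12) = [0, 10, 2, 11, 3, 6, 5, 12, 1, 9, 4, 8, 7] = (1 10 4 3 11 8)(5 6)(7 12)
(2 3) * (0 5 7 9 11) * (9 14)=(0 5 7 14 9 11)(2 3)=[5, 1, 3, 2, 4, 7, 6, 14, 8, 11, 10, 0, 12, 13, 9]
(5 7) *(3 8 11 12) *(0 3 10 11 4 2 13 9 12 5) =(0 3 8 4 2 13 9 12 10 11 5 7) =[3, 1, 13, 8, 2, 7, 6, 0, 4, 12, 11, 5, 10, 9]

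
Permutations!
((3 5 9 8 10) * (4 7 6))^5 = (10)(4 6 7)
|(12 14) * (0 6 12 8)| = 5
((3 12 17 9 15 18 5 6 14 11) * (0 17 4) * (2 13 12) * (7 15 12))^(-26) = ((0 17 9 12 4)(2 13 7 15 18 5 6 14 11 3))^(-26) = (0 4 12 9 17)(2 18 11 7 6)(3 15 14 13 5)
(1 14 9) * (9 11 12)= (1 14 11 12 9)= [0, 14, 2, 3, 4, 5, 6, 7, 8, 1, 10, 12, 9, 13, 11]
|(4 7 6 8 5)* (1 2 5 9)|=|(1 2 5 4 7 6 8 9)|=8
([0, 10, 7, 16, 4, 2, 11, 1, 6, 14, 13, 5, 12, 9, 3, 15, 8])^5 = (1 3 5 13 8 7 14 11 10 16 2 9 6)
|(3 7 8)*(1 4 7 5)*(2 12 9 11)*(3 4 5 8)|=|(1 5)(2 12 9 11)(3 8 4 7)|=4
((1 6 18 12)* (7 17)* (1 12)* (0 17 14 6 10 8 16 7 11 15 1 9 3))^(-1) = (0 3 9 18 6 14 7 16 8 10 1 15 11 17)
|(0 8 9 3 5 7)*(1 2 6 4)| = |(0 8 9 3 5 7)(1 2 6 4)| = 12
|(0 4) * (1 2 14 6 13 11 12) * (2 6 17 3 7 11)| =10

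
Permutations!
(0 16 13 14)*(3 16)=[3, 1, 2, 16, 4, 5, 6, 7, 8, 9, 10, 11, 12, 14, 0, 15, 13]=(0 3 16 13 14)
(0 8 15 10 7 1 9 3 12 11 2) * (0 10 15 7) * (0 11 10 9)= [8, 0, 9, 12, 4, 5, 6, 1, 7, 3, 11, 2, 10, 13, 14, 15]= (15)(0 8 7 1)(2 9 3 12 10 11)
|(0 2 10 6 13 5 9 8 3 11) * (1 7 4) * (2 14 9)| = |(0 14 9 8 3 11)(1 7 4)(2 10 6 13 5)| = 30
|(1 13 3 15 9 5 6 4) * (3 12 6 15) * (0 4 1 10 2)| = 12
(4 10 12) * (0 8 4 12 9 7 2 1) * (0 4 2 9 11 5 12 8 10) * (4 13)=(0 10 11 5 12 8 2 1 13 4)(7 9)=[10, 13, 1, 3, 0, 12, 6, 9, 2, 7, 11, 5, 8, 4]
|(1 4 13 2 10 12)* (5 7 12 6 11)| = |(1 4 13 2 10 6 11 5 7 12)| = 10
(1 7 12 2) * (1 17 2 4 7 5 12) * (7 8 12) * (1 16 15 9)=(1 5 7 16 15 9)(2 17)(4 8 12)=[0, 5, 17, 3, 8, 7, 6, 16, 12, 1, 10, 11, 4, 13, 14, 9, 15, 2]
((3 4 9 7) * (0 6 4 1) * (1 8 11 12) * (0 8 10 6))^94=(1 11)(3 9 6)(4 10 7)(8 12)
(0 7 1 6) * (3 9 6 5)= (0 7 1 5 3 9 6)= [7, 5, 2, 9, 4, 3, 0, 1, 8, 6]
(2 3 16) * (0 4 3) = [4, 1, 0, 16, 3, 5, 6, 7, 8, 9, 10, 11, 12, 13, 14, 15, 2] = (0 4 3 16 2)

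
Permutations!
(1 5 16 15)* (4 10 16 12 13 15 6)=(1 5 12 13 15)(4 10 16 6)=[0, 5, 2, 3, 10, 12, 4, 7, 8, 9, 16, 11, 13, 15, 14, 1, 6]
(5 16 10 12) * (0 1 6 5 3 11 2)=(0 1 6 5 16 10 12 3 11 2)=[1, 6, 0, 11, 4, 16, 5, 7, 8, 9, 12, 2, 3, 13, 14, 15, 10]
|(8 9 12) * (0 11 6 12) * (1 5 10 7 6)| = |(0 11 1 5 10 7 6 12 8 9)| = 10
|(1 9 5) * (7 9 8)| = 5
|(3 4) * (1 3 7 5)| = |(1 3 4 7 5)| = 5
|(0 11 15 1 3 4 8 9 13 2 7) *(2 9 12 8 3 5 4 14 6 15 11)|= |(0 2 7)(1 5 4 3 14 6 15)(8 12)(9 13)|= 42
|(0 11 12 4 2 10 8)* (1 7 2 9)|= |(0 11 12 4 9 1 7 2 10 8)|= 10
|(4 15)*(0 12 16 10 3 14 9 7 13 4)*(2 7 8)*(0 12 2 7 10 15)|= 30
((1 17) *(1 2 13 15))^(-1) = ((1 17 2 13 15))^(-1) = (1 15 13 2 17)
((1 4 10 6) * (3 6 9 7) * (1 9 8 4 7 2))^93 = (10)(1 6)(2 3)(7 9)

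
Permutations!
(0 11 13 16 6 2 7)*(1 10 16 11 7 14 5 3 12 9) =(0 7)(1 10 16 6 2 14 5 3 12 9)(11 13) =[7, 10, 14, 12, 4, 3, 2, 0, 8, 1, 16, 13, 9, 11, 5, 15, 6]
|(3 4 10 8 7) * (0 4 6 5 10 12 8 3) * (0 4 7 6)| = |(0 7 4 12 8 6 5 10 3)| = 9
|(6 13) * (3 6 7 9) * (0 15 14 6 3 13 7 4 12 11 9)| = 5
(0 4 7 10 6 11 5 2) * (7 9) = (0 4 9 7 10 6 11 5 2) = [4, 1, 0, 3, 9, 2, 11, 10, 8, 7, 6, 5]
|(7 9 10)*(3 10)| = |(3 10 7 9)| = 4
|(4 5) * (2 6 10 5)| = |(2 6 10 5 4)| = 5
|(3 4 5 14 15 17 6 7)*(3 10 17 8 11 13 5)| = |(3 4)(5 14 15 8 11 13)(6 7 10 17)| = 12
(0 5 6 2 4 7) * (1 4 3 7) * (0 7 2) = (7)(0 5 6)(1 4)(2 3) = [5, 4, 3, 2, 1, 6, 0, 7]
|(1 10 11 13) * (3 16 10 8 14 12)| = 9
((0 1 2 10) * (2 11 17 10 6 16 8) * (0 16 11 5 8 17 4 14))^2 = (0 5 2 11 14 1 8 6 4)(10 17 16)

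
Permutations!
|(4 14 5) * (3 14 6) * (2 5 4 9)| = |(2 5 9)(3 14 4 6)| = 12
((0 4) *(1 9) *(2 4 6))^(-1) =((0 6 2 4)(1 9))^(-1) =(0 4 2 6)(1 9)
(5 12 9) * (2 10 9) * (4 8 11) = [0, 1, 10, 3, 8, 12, 6, 7, 11, 5, 9, 4, 2] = (2 10 9 5 12)(4 8 11)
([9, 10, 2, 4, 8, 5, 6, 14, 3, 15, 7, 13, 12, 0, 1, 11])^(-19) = (0 9 15 11 13)(1 10 7 14)(3 8 4)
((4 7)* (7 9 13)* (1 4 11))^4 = ((1 4 9 13 7 11))^4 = (1 7 9)(4 11 13)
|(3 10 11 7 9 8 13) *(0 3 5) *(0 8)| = |(0 3 10 11 7 9)(5 8 13)| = 6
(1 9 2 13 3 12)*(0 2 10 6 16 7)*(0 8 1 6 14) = (0 2 13 3 12 6 16 7 8 1 9 10 14) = [2, 9, 13, 12, 4, 5, 16, 8, 1, 10, 14, 11, 6, 3, 0, 15, 7]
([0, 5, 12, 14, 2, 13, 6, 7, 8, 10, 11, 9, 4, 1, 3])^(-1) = (1 13 5)(2 4 12)(3 14)(9 11 10)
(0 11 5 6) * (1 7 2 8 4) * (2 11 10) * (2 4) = [10, 7, 8, 3, 1, 6, 0, 11, 2, 9, 4, 5] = (0 10 4 1 7 11 5 6)(2 8)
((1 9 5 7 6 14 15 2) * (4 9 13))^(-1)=(1 2 15 14 6 7 5 9 4 13)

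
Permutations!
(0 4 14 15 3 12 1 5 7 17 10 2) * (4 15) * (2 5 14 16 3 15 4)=[4, 14, 0, 12, 16, 7, 6, 17, 8, 9, 5, 11, 1, 13, 2, 15, 3, 10]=(0 4 16 3 12 1 14 2)(5 7 17 10)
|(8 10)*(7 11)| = |(7 11)(8 10)| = 2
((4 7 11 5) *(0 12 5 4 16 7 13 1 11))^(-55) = (16)(1 11 4 13)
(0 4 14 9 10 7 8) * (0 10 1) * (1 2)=(0 4 14 9 2 1)(7 8 10)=[4, 0, 1, 3, 14, 5, 6, 8, 10, 2, 7, 11, 12, 13, 9]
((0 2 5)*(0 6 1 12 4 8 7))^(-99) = ((0 2 5 6 1 12 4 8 7))^(-99) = (12)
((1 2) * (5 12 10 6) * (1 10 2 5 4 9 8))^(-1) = (1 8 9 4 6 10 2 12 5)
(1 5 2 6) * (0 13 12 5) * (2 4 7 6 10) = (0 13 12 5 4 7 6 1)(2 10) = [13, 0, 10, 3, 7, 4, 1, 6, 8, 9, 2, 11, 5, 12]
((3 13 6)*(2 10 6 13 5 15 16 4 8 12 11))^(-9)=(2 6 5 16 8 11 10 3 15 4 12)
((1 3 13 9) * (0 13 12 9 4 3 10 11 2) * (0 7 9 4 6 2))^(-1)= ((0 13 6 2 7 9 1 10 11)(3 12 4))^(-1)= (0 11 10 1 9 7 2 6 13)(3 4 12)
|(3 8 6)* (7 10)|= 6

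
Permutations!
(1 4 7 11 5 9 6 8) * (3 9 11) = [0, 4, 2, 9, 7, 11, 8, 3, 1, 6, 10, 5] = (1 4 7 3 9 6 8)(5 11)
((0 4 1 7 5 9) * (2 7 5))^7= (0 1 9 4 5)(2 7)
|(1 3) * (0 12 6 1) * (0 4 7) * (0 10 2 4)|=|(0 12 6 1 3)(2 4 7 10)|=20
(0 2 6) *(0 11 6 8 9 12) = (0 2 8 9 12)(6 11) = [2, 1, 8, 3, 4, 5, 11, 7, 9, 12, 10, 6, 0]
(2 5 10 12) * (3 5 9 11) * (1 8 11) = [0, 8, 9, 5, 4, 10, 6, 7, 11, 1, 12, 3, 2] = (1 8 11 3 5 10 12 2 9)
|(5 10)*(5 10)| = |(10)| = 1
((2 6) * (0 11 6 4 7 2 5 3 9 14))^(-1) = ((0 11 6 5 3 9 14)(2 4 7))^(-1) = (0 14 9 3 5 6 11)(2 7 4)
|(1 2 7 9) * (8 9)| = |(1 2 7 8 9)| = 5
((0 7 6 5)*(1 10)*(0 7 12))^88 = (12)(5 7 6) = ((0 12)(1 10)(5 7 6))^88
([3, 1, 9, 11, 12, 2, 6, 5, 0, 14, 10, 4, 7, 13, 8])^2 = (0 11 12 5 9 8 3 4 7 2 14)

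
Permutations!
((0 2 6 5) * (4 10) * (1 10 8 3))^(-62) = (0 6)(1 8 10 3 4)(2 5)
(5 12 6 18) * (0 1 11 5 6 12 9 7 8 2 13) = [1, 11, 13, 3, 4, 9, 18, 8, 2, 7, 10, 5, 12, 0, 14, 15, 16, 17, 6] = (0 1 11 5 9 7 8 2 13)(6 18)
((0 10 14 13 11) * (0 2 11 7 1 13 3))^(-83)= (0 10 14 3)(1 13 7)(2 11)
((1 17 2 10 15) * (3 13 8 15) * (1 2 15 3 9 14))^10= (1 2 14 15 9 17 10)(3 13 8)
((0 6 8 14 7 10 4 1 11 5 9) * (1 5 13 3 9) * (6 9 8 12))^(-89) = (0 9)(1 11 13 3 8 14 7 10 4 5)(6 12)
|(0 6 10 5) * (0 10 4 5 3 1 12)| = 8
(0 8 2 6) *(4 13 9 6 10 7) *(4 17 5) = [8, 1, 10, 3, 13, 4, 0, 17, 2, 6, 7, 11, 12, 9, 14, 15, 16, 5] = (0 8 2 10 7 17 5 4 13 9 6)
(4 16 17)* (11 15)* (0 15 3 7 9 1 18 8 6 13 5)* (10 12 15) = (0 10 12 15 11 3 7 9 1 18 8 6 13 5)(4 16 17) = [10, 18, 2, 7, 16, 0, 13, 9, 6, 1, 12, 3, 15, 5, 14, 11, 17, 4, 8]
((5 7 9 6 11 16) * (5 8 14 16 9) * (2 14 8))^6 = (16)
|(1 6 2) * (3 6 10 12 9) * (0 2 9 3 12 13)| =20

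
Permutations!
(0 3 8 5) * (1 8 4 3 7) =(0 7 1 8 5)(3 4) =[7, 8, 2, 4, 3, 0, 6, 1, 5]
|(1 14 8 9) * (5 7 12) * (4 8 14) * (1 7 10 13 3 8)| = |(14)(1 4)(3 8 9 7 12 5 10 13)| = 8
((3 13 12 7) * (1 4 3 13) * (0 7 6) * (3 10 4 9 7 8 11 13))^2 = ((0 8 11 13 12 6)(1 9 7 3)(4 10))^2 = (0 11 12)(1 7)(3 9)(6 8 13)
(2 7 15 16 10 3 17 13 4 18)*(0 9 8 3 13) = [9, 1, 7, 17, 18, 5, 6, 15, 3, 8, 13, 11, 12, 4, 14, 16, 10, 0, 2] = (0 9 8 3 17)(2 7 15 16 10 13 4 18)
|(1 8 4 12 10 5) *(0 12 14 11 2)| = 10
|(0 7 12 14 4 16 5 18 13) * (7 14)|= 14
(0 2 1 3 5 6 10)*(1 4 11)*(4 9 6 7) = (0 2 9 6 10)(1 3 5 7 4 11) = [2, 3, 9, 5, 11, 7, 10, 4, 8, 6, 0, 1]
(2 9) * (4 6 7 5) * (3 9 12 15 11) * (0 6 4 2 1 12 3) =(0 6 7 5 2 3 9 1 12 15 11) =[6, 12, 3, 9, 4, 2, 7, 5, 8, 1, 10, 0, 15, 13, 14, 11]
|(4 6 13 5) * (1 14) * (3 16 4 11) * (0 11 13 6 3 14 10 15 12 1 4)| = 12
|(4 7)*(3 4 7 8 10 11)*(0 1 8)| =7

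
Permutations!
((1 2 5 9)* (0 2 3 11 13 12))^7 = (0 13 3 9 2 12 11 1 5)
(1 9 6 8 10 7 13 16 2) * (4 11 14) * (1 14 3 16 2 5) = (1 9 6 8 10 7 13 2 14 4 11 3 16 5) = [0, 9, 14, 16, 11, 1, 8, 13, 10, 6, 7, 3, 12, 2, 4, 15, 5]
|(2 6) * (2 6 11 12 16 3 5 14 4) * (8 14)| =9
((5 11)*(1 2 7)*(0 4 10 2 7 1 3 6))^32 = (11)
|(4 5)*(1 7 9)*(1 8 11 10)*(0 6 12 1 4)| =11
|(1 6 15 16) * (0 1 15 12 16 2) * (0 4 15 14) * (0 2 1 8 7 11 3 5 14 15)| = |(0 8 7 11 3 5 14 2 4)(1 6 12 16 15)| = 45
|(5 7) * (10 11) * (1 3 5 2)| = |(1 3 5 7 2)(10 11)| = 10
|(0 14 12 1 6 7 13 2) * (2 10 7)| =6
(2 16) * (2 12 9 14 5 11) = (2 16 12 9 14 5 11) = [0, 1, 16, 3, 4, 11, 6, 7, 8, 14, 10, 2, 9, 13, 5, 15, 12]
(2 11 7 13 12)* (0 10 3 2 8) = (0 10 3 2 11 7 13 12 8) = [10, 1, 11, 2, 4, 5, 6, 13, 0, 9, 3, 7, 8, 12]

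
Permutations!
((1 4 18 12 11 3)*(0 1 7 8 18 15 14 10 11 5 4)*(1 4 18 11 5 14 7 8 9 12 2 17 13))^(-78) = (0 14 13 9 2 15 5)(1 12 17 7 18 4 10)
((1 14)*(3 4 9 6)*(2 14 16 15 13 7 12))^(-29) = (1 13 2 16 7 14 15 12)(3 6 9 4)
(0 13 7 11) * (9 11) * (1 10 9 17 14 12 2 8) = (0 13 7 17 14 12 2 8 1 10 9 11) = [13, 10, 8, 3, 4, 5, 6, 17, 1, 11, 9, 0, 2, 7, 12, 15, 16, 14]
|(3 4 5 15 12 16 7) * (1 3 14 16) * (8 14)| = |(1 3 4 5 15 12)(7 8 14 16)| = 12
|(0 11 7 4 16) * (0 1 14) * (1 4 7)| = 4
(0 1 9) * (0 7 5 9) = [1, 0, 2, 3, 4, 9, 6, 5, 8, 7] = (0 1)(5 9 7)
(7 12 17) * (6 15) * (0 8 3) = (0 8 3)(6 15)(7 12 17) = [8, 1, 2, 0, 4, 5, 15, 12, 3, 9, 10, 11, 17, 13, 14, 6, 16, 7]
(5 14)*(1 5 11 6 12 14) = (1 5)(6 12 14 11) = [0, 5, 2, 3, 4, 1, 12, 7, 8, 9, 10, 6, 14, 13, 11]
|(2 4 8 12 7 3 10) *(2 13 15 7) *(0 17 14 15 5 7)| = 20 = |(0 17 14 15)(2 4 8 12)(3 10 13 5 7)|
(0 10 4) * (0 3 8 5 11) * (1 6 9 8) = (0 10 4 3 1 6 9 8 5 11) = [10, 6, 2, 1, 3, 11, 9, 7, 5, 8, 4, 0]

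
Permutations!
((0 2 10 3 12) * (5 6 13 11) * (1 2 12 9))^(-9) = (0 12)(1 2 10 3 9)(5 11 13 6)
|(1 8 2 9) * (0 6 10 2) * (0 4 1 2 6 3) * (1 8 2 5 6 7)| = 14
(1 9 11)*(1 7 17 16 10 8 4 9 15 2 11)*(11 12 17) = (1 15 2 12 17 16 10 8 4 9)(7 11) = [0, 15, 12, 3, 9, 5, 6, 11, 4, 1, 8, 7, 17, 13, 14, 2, 10, 16]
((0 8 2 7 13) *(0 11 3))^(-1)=((0 8 2 7 13 11 3))^(-1)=(0 3 11 13 7 2 8)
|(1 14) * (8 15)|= 2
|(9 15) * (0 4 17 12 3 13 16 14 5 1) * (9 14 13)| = 10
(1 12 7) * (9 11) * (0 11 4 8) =(0 11 9 4 8)(1 12 7) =[11, 12, 2, 3, 8, 5, 6, 1, 0, 4, 10, 9, 7]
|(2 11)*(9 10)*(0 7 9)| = |(0 7 9 10)(2 11)| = 4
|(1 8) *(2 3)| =2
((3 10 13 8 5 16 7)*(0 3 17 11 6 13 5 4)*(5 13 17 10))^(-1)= ((0 3 5 16 7 10 13 8 4)(6 17 11))^(-1)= (0 4 8 13 10 7 16 5 3)(6 11 17)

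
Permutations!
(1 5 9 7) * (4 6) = [0, 5, 2, 3, 6, 9, 4, 1, 8, 7] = (1 5 9 7)(4 6)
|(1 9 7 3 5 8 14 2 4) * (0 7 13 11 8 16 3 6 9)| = 33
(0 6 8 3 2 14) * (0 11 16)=(0 6 8 3 2 14 11 16)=[6, 1, 14, 2, 4, 5, 8, 7, 3, 9, 10, 16, 12, 13, 11, 15, 0]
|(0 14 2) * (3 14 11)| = |(0 11 3 14 2)| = 5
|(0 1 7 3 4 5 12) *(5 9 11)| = 9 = |(0 1 7 3 4 9 11 5 12)|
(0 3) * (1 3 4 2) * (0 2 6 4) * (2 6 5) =(1 3 6 4 5 2) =[0, 3, 1, 6, 5, 2, 4]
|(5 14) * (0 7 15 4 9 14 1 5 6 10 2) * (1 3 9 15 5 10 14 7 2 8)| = 12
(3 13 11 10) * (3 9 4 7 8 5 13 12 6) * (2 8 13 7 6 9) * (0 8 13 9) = (0 8 5 7 9 4 6 3 12)(2 13 11 10) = [8, 1, 13, 12, 6, 7, 3, 9, 5, 4, 2, 10, 0, 11]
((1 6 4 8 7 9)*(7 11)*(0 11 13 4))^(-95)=(0 11 7 9 1 6)(4 8 13)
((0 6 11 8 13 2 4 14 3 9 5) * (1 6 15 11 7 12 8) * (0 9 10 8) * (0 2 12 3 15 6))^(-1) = ((0 6 7 3 10 8 13 12 2 4 14 15 11 1)(5 9))^(-1) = (0 1 11 15 14 4 2 12 13 8 10 3 7 6)(5 9)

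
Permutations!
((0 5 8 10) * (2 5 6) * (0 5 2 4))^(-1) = (0 4 6)(5 10 8)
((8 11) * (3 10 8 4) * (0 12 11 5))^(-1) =(0 5 8 10 3 4 11 12)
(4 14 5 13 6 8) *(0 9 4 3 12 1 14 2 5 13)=(0 9 4 2 5)(1 14 13 6 8 3 12)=[9, 14, 5, 12, 2, 0, 8, 7, 3, 4, 10, 11, 1, 6, 13]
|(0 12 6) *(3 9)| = 6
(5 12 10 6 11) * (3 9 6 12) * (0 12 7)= (0 12 10 7)(3 9 6 11 5)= [12, 1, 2, 9, 4, 3, 11, 0, 8, 6, 7, 5, 10]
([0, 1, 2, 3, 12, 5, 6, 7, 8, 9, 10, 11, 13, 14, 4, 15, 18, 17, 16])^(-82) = (18)(4 13)(12 14)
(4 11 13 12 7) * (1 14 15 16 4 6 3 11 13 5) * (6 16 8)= [0, 14, 2, 11, 13, 1, 3, 16, 6, 9, 10, 5, 7, 12, 15, 8, 4]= (1 14 15 8 6 3 11 5)(4 13 12 7 16)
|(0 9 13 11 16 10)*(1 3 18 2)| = 12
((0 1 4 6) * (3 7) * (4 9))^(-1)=(0 6 4 9 1)(3 7)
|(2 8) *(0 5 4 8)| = 5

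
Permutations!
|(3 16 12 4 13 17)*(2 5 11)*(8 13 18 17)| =6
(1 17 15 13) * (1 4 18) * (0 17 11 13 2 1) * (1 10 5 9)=(0 17 15 2 10 5 9 1 11 13 4 18)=[17, 11, 10, 3, 18, 9, 6, 7, 8, 1, 5, 13, 12, 4, 14, 2, 16, 15, 0]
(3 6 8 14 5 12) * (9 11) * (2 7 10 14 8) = (2 7 10 14 5 12 3 6)(9 11) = [0, 1, 7, 6, 4, 12, 2, 10, 8, 11, 14, 9, 3, 13, 5]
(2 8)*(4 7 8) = (2 4 7 8) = [0, 1, 4, 3, 7, 5, 6, 8, 2]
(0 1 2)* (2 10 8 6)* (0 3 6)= (0 1 10 8)(2 3 6)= [1, 10, 3, 6, 4, 5, 2, 7, 0, 9, 8]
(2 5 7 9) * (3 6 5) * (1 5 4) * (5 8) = [0, 8, 3, 6, 1, 7, 4, 9, 5, 2] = (1 8 5 7 9 2 3 6 4)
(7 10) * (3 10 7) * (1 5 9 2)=(1 5 9 2)(3 10)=[0, 5, 1, 10, 4, 9, 6, 7, 8, 2, 3]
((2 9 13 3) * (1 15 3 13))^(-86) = (1 9 2 3 15)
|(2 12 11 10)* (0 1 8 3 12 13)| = |(0 1 8 3 12 11 10 2 13)| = 9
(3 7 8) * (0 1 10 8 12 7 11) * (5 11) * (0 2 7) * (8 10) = [1, 8, 7, 5, 4, 11, 6, 12, 3, 9, 10, 2, 0] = (0 1 8 3 5 11 2 7 12)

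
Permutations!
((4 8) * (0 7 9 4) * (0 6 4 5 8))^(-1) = (0 4 6 8 5 9 7) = ((0 7 9 5 8 6 4))^(-1)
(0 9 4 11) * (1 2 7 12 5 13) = (0 9 4 11)(1 2 7 12 5 13) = [9, 2, 7, 3, 11, 13, 6, 12, 8, 4, 10, 0, 5, 1]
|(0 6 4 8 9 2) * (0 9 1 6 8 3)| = 6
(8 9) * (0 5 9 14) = (0 5 9 8 14) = [5, 1, 2, 3, 4, 9, 6, 7, 14, 8, 10, 11, 12, 13, 0]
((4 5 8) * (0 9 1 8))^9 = ((0 9 1 8 4 5))^9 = (0 8)(1 5)(4 9)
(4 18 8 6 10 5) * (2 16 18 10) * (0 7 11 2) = [7, 1, 16, 3, 10, 4, 0, 11, 6, 9, 5, 2, 12, 13, 14, 15, 18, 17, 8] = (0 7 11 2 16 18 8 6)(4 10 5)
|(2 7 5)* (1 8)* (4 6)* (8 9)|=|(1 9 8)(2 7 5)(4 6)|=6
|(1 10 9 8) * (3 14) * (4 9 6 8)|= 4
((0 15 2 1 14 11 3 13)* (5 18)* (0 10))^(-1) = (0 10 13 3 11 14 1 2 15)(5 18)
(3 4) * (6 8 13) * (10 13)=(3 4)(6 8 10 13)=[0, 1, 2, 4, 3, 5, 8, 7, 10, 9, 13, 11, 12, 6]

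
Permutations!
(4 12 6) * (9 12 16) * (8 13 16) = (4 8 13 16 9 12 6) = [0, 1, 2, 3, 8, 5, 4, 7, 13, 12, 10, 11, 6, 16, 14, 15, 9]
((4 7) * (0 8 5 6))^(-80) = ((0 8 5 6)(4 7))^(-80) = (8)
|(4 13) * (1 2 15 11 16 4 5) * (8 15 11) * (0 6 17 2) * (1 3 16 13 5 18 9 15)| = |(0 6 17 2 11 13 18 9 15 8 1)(3 16 4 5)| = 44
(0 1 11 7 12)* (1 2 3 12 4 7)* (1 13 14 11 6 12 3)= [2, 6, 1, 3, 7, 5, 12, 4, 8, 9, 10, 13, 0, 14, 11]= (0 2 1 6 12)(4 7)(11 13 14)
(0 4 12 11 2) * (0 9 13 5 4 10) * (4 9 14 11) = (0 10)(2 14 11)(4 12)(5 9 13) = [10, 1, 14, 3, 12, 9, 6, 7, 8, 13, 0, 2, 4, 5, 11]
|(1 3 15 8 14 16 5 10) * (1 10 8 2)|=4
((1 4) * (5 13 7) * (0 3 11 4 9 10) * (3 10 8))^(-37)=(0 10)(1 4 11 3 8 9)(5 7 13)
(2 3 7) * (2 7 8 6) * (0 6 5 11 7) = (0 6 2 3 8 5 11 7) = [6, 1, 3, 8, 4, 11, 2, 0, 5, 9, 10, 7]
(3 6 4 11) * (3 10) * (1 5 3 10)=(1 5 3 6 4 11)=[0, 5, 2, 6, 11, 3, 4, 7, 8, 9, 10, 1]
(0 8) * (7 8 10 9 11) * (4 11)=(0 10 9 4 11 7 8)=[10, 1, 2, 3, 11, 5, 6, 8, 0, 4, 9, 7]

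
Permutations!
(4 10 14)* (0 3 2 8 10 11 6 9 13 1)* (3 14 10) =[14, 0, 8, 2, 11, 5, 9, 7, 3, 13, 10, 6, 12, 1, 4] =(0 14 4 11 6 9 13 1)(2 8 3)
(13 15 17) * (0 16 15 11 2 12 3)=(0 16 15 17 13 11 2 12 3)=[16, 1, 12, 0, 4, 5, 6, 7, 8, 9, 10, 2, 3, 11, 14, 17, 15, 13]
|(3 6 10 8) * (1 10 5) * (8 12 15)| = 8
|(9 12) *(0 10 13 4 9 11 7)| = |(0 10 13 4 9 12 11 7)| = 8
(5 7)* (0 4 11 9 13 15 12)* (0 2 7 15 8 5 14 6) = [4, 1, 7, 3, 11, 15, 0, 14, 5, 13, 10, 9, 2, 8, 6, 12] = (0 4 11 9 13 8 5 15 12 2 7 14 6)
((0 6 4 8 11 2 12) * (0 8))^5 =((0 6 4)(2 12 8 11))^5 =(0 4 6)(2 12 8 11)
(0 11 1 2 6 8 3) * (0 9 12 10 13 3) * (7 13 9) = [11, 2, 6, 7, 4, 5, 8, 13, 0, 12, 9, 1, 10, 3] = (0 11 1 2 6 8)(3 7 13)(9 12 10)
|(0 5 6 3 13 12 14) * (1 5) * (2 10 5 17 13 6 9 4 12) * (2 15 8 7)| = |(0 1 17 13 15 8 7 2 10 5 9 4 12 14)(3 6)| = 14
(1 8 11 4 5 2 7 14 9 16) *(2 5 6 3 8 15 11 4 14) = (1 15 11 14 9 16)(2 7)(3 8 4 6) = [0, 15, 7, 8, 6, 5, 3, 2, 4, 16, 10, 14, 12, 13, 9, 11, 1]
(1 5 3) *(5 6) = (1 6 5 3) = [0, 6, 2, 1, 4, 3, 5]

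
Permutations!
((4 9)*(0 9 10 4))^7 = (0 9)(4 10)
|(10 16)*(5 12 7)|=6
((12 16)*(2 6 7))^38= ((2 6 7)(12 16))^38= (16)(2 7 6)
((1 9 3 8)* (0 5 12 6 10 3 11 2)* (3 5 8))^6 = ((0 8 1 9 11 2)(5 12 6 10))^6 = (5 6)(10 12)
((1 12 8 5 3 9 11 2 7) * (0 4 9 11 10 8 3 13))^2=((0 4 9 10 8 5 13)(1 12 3 11 2 7))^2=(0 9 8 13 4 10 5)(1 3 2)(7 12 11)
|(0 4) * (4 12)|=3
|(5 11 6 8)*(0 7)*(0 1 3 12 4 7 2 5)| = 30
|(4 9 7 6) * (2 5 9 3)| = 7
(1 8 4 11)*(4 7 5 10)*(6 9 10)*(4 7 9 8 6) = [0, 6, 2, 3, 11, 4, 8, 5, 9, 10, 7, 1] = (1 6 8 9 10 7 5 4 11)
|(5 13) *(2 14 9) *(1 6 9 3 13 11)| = 9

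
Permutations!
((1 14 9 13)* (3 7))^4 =(14)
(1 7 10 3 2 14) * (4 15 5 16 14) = [0, 7, 4, 2, 15, 16, 6, 10, 8, 9, 3, 11, 12, 13, 1, 5, 14] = (1 7 10 3 2 4 15 5 16 14)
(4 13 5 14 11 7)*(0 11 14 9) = (14)(0 11 7 4 13 5 9) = [11, 1, 2, 3, 13, 9, 6, 4, 8, 0, 10, 7, 12, 5, 14]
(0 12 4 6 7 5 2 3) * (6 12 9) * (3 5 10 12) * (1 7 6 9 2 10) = [2, 7, 5, 0, 3, 10, 6, 1, 8, 9, 12, 11, 4] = (0 2 5 10 12 4 3)(1 7)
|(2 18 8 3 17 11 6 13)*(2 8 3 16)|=9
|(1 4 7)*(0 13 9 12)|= |(0 13 9 12)(1 4 7)|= 12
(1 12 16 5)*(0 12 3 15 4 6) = (0 12 16 5 1 3 15 4 6) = [12, 3, 2, 15, 6, 1, 0, 7, 8, 9, 10, 11, 16, 13, 14, 4, 5]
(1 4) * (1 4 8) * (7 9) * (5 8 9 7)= [0, 9, 2, 3, 4, 8, 6, 7, 1, 5]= (1 9 5 8)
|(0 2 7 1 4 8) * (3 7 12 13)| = |(0 2 12 13 3 7 1 4 8)| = 9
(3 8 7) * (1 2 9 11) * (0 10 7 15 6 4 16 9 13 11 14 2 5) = (0 10 7 3 8 15 6 4 16 9 14 2 13 11 1 5) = [10, 5, 13, 8, 16, 0, 4, 3, 15, 14, 7, 1, 12, 11, 2, 6, 9]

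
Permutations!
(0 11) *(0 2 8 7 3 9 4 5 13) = (0 11 2 8 7 3 9 4 5 13) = [11, 1, 8, 9, 5, 13, 6, 3, 7, 4, 10, 2, 12, 0]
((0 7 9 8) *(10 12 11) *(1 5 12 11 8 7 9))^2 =((0 9 7 1 5 12 8)(10 11))^2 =(0 7 5 8 9 1 12)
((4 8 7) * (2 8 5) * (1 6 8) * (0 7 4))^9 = ((0 7)(1 6 8 4 5 2))^9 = (0 7)(1 4)(2 8)(5 6)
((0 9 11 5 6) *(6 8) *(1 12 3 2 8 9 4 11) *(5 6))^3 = ((0 4 11 6)(1 12 3 2 8 5 9))^3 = (0 6 11 4)(1 2 9 3 5 12 8)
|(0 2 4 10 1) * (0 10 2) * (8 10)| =6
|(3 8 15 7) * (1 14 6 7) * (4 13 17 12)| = 28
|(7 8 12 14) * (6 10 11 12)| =7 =|(6 10 11 12 14 7 8)|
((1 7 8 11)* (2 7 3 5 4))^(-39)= (1 3 5 4 2 7 8 11)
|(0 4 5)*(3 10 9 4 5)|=4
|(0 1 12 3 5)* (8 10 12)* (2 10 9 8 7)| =8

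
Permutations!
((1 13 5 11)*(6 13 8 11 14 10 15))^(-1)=((1 8 11)(5 14 10 15 6 13))^(-1)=(1 11 8)(5 13 6 15 10 14)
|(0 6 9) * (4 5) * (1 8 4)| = 12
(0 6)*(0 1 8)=(0 6 1 8)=[6, 8, 2, 3, 4, 5, 1, 7, 0]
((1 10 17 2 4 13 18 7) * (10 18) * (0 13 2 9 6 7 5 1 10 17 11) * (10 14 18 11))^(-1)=((0 13 17 9 6 7 14 18 5 1 11)(2 4))^(-1)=(0 11 1 5 18 14 7 6 9 17 13)(2 4)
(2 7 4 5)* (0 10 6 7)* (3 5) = (0 10 6 7 4 3 5 2) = [10, 1, 0, 5, 3, 2, 7, 4, 8, 9, 6]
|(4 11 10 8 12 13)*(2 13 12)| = 6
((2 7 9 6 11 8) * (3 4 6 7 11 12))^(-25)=((2 11 8)(3 4 6 12)(7 9))^(-25)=(2 8 11)(3 12 6 4)(7 9)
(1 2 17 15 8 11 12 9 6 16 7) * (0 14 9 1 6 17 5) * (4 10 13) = (0 14 9 17 15 8 11 12 1 2 5)(4 10 13)(6 16 7) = [14, 2, 5, 3, 10, 0, 16, 6, 11, 17, 13, 12, 1, 4, 9, 8, 7, 15]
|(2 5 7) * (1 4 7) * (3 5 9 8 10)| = 9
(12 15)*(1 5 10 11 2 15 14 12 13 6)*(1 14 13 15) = (15)(1 5 10 11 2)(6 14 12 13) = [0, 5, 1, 3, 4, 10, 14, 7, 8, 9, 11, 2, 13, 6, 12, 15]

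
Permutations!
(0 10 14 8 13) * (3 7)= (0 10 14 8 13)(3 7)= [10, 1, 2, 7, 4, 5, 6, 3, 13, 9, 14, 11, 12, 0, 8]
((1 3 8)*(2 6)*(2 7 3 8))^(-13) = ((1 8)(2 6 7 3))^(-13) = (1 8)(2 3 7 6)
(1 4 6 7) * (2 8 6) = (1 4 2 8 6 7) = [0, 4, 8, 3, 2, 5, 7, 1, 6]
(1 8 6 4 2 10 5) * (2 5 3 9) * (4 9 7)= (1 8 6 9 2 10 3 7 4 5)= [0, 8, 10, 7, 5, 1, 9, 4, 6, 2, 3]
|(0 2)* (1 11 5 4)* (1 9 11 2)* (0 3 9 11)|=15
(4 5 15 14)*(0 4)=(0 4 5 15 14)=[4, 1, 2, 3, 5, 15, 6, 7, 8, 9, 10, 11, 12, 13, 0, 14]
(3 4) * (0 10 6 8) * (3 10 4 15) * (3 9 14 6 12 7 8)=(0 4 10 12 7 8)(3 15 9 14 6)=[4, 1, 2, 15, 10, 5, 3, 8, 0, 14, 12, 11, 7, 13, 6, 9]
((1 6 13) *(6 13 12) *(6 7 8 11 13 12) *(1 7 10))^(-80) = ((1 12 10)(7 8 11 13))^(-80) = (13)(1 12 10)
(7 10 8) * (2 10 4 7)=(2 10 8)(4 7)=[0, 1, 10, 3, 7, 5, 6, 4, 2, 9, 8]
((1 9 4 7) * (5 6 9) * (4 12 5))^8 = (12)(1 7 4)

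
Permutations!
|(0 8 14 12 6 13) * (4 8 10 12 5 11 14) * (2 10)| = |(0 2 10 12 6 13)(4 8)(5 11 14)| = 6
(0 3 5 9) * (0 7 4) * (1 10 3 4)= (0 4)(1 10 3 5 9 7)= [4, 10, 2, 5, 0, 9, 6, 1, 8, 7, 3]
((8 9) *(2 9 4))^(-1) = ((2 9 8 4))^(-1) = (2 4 8 9)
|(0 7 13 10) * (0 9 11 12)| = |(0 7 13 10 9 11 12)| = 7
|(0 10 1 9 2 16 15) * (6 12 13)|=21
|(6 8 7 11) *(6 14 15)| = 6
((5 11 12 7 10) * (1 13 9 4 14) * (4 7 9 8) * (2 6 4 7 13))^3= (1 4 2 14 6)(5 9 7 11 13 10 12 8)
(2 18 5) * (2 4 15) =(2 18 5 4 15) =[0, 1, 18, 3, 15, 4, 6, 7, 8, 9, 10, 11, 12, 13, 14, 2, 16, 17, 5]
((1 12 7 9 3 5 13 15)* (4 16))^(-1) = ((1 12 7 9 3 5 13 15)(4 16))^(-1) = (1 15 13 5 3 9 7 12)(4 16)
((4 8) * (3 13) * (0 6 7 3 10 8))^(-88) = (13)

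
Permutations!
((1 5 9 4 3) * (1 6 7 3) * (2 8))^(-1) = (1 4 9 5)(2 8)(3 7 6)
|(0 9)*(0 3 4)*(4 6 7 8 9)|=10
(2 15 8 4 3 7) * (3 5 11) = (2 15 8 4 5 11 3 7) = [0, 1, 15, 7, 5, 11, 6, 2, 4, 9, 10, 3, 12, 13, 14, 8]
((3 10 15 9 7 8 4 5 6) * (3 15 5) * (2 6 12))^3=(2 9 4 5 6 7 3 12 15 8 10)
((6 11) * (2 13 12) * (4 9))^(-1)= ((2 13 12)(4 9)(6 11))^(-1)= (2 12 13)(4 9)(6 11)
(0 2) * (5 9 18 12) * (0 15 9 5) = (0 2 15 9 18 12) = [2, 1, 15, 3, 4, 5, 6, 7, 8, 18, 10, 11, 0, 13, 14, 9, 16, 17, 12]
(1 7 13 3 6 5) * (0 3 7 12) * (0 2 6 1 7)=(0 3 1 12 2 6 5 7 13)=[3, 12, 6, 1, 4, 7, 5, 13, 8, 9, 10, 11, 2, 0]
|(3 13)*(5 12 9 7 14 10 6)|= |(3 13)(5 12 9 7 14 10 6)|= 14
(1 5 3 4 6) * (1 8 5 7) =(1 7)(3 4 6 8 5) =[0, 7, 2, 4, 6, 3, 8, 1, 5]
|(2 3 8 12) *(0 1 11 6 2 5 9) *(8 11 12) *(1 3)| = |(0 3 11 6 2 1 12 5 9)| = 9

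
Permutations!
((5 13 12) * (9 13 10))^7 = ((5 10 9 13 12))^7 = (5 9 12 10 13)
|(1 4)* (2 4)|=3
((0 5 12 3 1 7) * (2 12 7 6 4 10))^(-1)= (0 7 5)(1 3 12 2 10 4 6)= ((0 5 7)(1 6 4 10 2 12 3))^(-1)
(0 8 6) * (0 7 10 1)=[8, 0, 2, 3, 4, 5, 7, 10, 6, 9, 1]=(0 8 6 7 10 1)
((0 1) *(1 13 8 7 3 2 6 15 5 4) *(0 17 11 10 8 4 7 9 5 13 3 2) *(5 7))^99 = (0 3)(1 10 7 15)(2 13 17 8)(4 11 9 6)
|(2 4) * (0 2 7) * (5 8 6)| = |(0 2 4 7)(5 8 6)| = 12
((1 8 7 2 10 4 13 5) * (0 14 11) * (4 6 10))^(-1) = (0 11 14)(1 5 13 4 2 7 8)(6 10) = ((0 14 11)(1 8 7 2 4 13 5)(6 10))^(-1)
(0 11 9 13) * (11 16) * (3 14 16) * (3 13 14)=(0 13)(9 14 16 11)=[13, 1, 2, 3, 4, 5, 6, 7, 8, 14, 10, 9, 12, 0, 16, 15, 11]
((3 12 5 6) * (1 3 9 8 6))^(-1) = ((1 3 12 5)(6 9 8))^(-1) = (1 5 12 3)(6 8 9)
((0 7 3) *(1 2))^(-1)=((0 7 3)(1 2))^(-1)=(0 3 7)(1 2)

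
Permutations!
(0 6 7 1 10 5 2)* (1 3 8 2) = (0 6 7 3 8 2)(1 10 5) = [6, 10, 0, 8, 4, 1, 7, 3, 2, 9, 5]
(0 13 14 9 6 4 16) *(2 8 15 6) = (0 13 14 9 2 8 15 6 4 16) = [13, 1, 8, 3, 16, 5, 4, 7, 15, 2, 10, 11, 12, 14, 9, 6, 0]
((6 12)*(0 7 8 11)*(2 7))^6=(12)(0 2 7 8 11)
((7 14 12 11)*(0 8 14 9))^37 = (0 14 11 9 8 12 7)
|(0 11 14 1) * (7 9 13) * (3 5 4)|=|(0 11 14 1)(3 5 4)(7 9 13)|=12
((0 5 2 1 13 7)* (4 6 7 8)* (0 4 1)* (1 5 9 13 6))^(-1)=(0 2 5 8 13 9)(1 4 7 6)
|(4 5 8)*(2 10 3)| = |(2 10 3)(4 5 8)| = 3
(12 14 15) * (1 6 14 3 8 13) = (1 6 14 15 12 3 8 13) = [0, 6, 2, 8, 4, 5, 14, 7, 13, 9, 10, 11, 3, 1, 15, 12]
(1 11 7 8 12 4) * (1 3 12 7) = (1 11)(3 12 4)(7 8) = [0, 11, 2, 12, 3, 5, 6, 8, 7, 9, 10, 1, 4]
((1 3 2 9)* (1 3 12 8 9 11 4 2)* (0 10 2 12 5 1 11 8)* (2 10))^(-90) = (0 4 3 8)(2 12 11 9)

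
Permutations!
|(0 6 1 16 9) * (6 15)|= |(0 15 6 1 16 9)|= 6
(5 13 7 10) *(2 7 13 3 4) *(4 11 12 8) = (13)(2 7 10 5 3 11 12 8 4) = [0, 1, 7, 11, 2, 3, 6, 10, 4, 9, 5, 12, 8, 13]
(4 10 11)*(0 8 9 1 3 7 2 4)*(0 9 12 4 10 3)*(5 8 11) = [11, 0, 10, 7, 3, 8, 6, 2, 12, 1, 5, 9, 4] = (0 11 9 1)(2 10 5 8 12 4 3 7)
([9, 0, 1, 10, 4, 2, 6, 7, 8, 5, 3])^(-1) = (0 1 2 5 9)(3 10)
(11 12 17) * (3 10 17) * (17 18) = (3 10 18 17 11 12) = [0, 1, 2, 10, 4, 5, 6, 7, 8, 9, 18, 12, 3, 13, 14, 15, 16, 11, 17]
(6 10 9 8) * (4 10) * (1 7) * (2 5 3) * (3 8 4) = (1 7)(2 5 8 6 3)(4 10 9) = [0, 7, 5, 2, 10, 8, 3, 1, 6, 4, 9]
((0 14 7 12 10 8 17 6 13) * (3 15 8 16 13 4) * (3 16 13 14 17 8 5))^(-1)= (0 13 10 12 7 14 16 4 6 17)(3 5 15)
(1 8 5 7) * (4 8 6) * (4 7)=(1 6 7)(4 8 5)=[0, 6, 2, 3, 8, 4, 7, 1, 5]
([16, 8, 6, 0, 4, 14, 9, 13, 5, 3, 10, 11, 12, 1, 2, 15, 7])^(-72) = [0, 1, 2, 3, 4, 5, 6, 7, 8, 9, 10, 11, 12, 13, 14, 15, 16]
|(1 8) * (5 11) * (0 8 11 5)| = 4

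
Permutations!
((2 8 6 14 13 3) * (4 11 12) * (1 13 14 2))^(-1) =((14)(1 13 3)(2 8 6)(4 11 12))^(-1) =(14)(1 3 13)(2 6 8)(4 12 11)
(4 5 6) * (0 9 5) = (0 9 5 6 4) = [9, 1, 2, 3, 0, 6, 4, 7, 8, 5]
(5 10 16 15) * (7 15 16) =[0, 1, 2, 3, 4, 10, 6, 15, 8, 9, 7, 11, 12, 13, 14, 5, 16] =(16)(5 10 7 15)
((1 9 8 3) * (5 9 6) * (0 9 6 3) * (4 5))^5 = (0 8 9)(1 3)(4 6 5)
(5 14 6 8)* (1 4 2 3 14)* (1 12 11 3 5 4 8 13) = (1 8 4 2 5 12 11 3 14 6 13) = [0, 8, 5, 14, 2, 12, 13, 7, 4, 9, 10, 3, 11, 1, 6]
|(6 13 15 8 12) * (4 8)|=|(4 8 12 6 13 15)|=6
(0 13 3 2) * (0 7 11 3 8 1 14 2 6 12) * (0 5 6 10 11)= (0 13 8 1 14 2 7)(3 10 11)(5 6 12)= [13, 14, 7, 10, 4, 6, 12, 0, 1, 9, 11, 3, 5, 8, 2]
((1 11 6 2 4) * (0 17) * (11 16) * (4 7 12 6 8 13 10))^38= ((0 17)(1 16 11 8 13 10 4)(2 7 12 6))^38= (17)(1 8 4 11 10 16 13)(2 12)(6 7)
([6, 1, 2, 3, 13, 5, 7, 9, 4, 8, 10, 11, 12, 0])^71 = (0 6 7 9 8 4 13)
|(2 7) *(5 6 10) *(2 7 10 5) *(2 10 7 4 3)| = 4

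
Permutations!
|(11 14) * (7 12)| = 2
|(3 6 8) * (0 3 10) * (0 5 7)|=7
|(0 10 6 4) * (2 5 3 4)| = 7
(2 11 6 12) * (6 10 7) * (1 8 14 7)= [0, 8, 11, 3, 4, 5, 12, 6, 14, 9, 1, 10, 2, 13, 7]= (1 8 14 7 6 12 2 11 10)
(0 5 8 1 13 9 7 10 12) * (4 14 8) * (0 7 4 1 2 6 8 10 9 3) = (0 5 1 13 3)(2 6 8)(4 14 10 12 7 9) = [5, 13, 6, 0, 14, 1, 8, 9, 2, 4, 12, 11, 7, 3, 10]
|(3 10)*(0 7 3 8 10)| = 6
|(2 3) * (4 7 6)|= 6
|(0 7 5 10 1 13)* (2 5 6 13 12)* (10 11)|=12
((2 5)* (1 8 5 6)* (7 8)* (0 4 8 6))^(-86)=(0 2 5 8 4)(1 7 6)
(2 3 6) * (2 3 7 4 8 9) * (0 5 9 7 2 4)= (0 5 9 4 8 7)(3 6)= [5, 1, 2, 6, 8, 9, 3, 0, 7, 4]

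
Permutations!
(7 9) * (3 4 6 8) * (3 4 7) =(3 7 9)(4 6 8) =[0, 1, 2, 7, 6, 5, 8, 9, 4, 3]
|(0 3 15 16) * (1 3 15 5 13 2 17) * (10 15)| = 12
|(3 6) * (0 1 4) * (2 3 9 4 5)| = 8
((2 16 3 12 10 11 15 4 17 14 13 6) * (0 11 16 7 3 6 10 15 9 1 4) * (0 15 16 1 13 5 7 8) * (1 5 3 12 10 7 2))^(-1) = ((0 11 9 13 7 12 16 6 1 4 17 14 3 10 5 2 8))^(-1) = (0 8 2 5 10 3 14 17 4 1 6 16 12 7 13 9 11)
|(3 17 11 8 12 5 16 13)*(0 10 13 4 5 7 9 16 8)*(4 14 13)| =|(0 10 4 5 8 12 7 9 16 14 13 3 17 11)| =14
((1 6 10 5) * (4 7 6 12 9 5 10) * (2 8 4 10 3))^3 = ((1 12 9 5)(2 8 4 7 6 10 3))^3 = (1 5 9 12)(2 7 3 4 10 8 6)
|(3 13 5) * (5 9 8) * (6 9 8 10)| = 12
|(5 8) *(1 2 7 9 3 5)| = 7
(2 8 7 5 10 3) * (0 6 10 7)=(0 6 10 3 2 8)(5 7)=[6, 1, 8, 2, 4, 7, 10, 5, 0, 9, 3]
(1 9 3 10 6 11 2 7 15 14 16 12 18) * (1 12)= (1 9 3 10 6 11 2 7 15 14 16)(12 18)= [0, 9, 7, 10, 4, 5, 11, 15, 8, 3, 6, 2, 18, 13, 16, 14, 1, 17, 12]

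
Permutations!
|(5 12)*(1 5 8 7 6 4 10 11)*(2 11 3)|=|(1 5 12 8 7 6 4 10 3 2 11)|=11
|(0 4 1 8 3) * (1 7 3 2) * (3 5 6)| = 6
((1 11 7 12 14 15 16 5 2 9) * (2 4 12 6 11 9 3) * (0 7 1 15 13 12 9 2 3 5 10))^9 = (0 15 5 11)(1 7 16 4)(2 6 10 9)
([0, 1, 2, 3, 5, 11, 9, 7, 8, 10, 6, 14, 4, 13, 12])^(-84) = [0, 1, 2, 3, 5, 11, 6, 7, 8, 9, 10, 14, 4, 13, 12]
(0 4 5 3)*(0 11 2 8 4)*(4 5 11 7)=(2 8 5 3 7 4 11)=[0, 1, 8, 7, 11, 3, 6, 4, 5, 9, 10, 2]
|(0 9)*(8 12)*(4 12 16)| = |(0 9)(4 12 8 16)| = 4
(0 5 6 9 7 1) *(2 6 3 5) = [2, 0, 6, 5, 4, 3, 9, 1, 8, 7] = (0 2 6 9 7 1)(3 5)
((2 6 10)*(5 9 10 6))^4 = (10) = ((2 5 9 10))^4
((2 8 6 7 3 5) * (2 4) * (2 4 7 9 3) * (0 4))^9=(0 4)(2 6 3 7 8 9 5)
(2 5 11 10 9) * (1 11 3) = (1 11 10 9 2 5 3) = [0, 11, 5, 1, 4, 3, 6, 7, 8, 2, 9, 10]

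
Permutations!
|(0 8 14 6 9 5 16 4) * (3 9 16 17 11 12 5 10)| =|(0 8 14 6 16 4)(3 9 10)(5 17 11 12)| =12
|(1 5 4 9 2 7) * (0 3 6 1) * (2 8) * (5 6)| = |(0 3 5 4 9 8 2 7)(1 6)| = 8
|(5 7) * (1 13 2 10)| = 4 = |(1 13 2 10)(5 7)|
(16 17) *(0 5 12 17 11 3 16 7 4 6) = (0 5 12 17 7 4 6)(3 16 11) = [5, 1, 2, 16, 6, 12, 0, 4, 8, 9, 10, 3, 17, 13, 14, 15, 11, 7]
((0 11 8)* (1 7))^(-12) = ((0 11 8)(1 7))^(-12) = (11)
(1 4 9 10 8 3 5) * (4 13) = (1 13 4 9 10 8 3 5) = [0, 13, 2, 5, 9, 1, 6, 7, 3, 10, 8, 11, 12, 4]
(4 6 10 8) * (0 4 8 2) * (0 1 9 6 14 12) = (0 4 14 12)(1 9 6 10 2) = [4, 9, 1, 3, 14, 5, 10, 7, 8, 6, 2, 11, 0, 13, 12]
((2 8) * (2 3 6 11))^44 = ((2 8 3 6 11))^44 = (2 11 6 3 8)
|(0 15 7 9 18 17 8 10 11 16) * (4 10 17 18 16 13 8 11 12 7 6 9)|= 20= |(18)(0 15 6 9 16)(4 10 12 7)(8 17 11 13)|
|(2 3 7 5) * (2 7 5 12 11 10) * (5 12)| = |(2 3 12 11 10)(5 7)| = 10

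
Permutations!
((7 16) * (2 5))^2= ((2 5)(7 16))^2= (16)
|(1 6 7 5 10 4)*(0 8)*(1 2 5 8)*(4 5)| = |(0 1 6 7 8)(2 4)(5 10)| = 10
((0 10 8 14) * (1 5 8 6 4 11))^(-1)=(0 14 8 5 1 11 4 6 10)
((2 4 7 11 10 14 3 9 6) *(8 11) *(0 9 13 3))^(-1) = ((0 9 6 2 4 7 8 11 10 14)(3 13))^(-1) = (0 14 10 11 8 7 4 2 6 9)(3 13)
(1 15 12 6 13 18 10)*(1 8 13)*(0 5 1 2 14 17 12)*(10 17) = (0 5 1 15)(2 14 10 8 13 18 17 12 6) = [5, 15, 14, 3, 4, 1, 2, 7, 13, 9, 8, 11, 6, 18, 10, 0, 16, 12, 17]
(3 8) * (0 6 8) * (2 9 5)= (0 6 8 3)(2 9 5)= [6, 1, 9, 0, 4, 2, 8, 7, 3, 5]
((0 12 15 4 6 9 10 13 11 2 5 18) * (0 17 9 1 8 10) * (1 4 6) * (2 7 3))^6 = (0 8 2 12 10 5 15 13 18 6 11 17 4 7 9 1 3)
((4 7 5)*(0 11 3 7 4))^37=(0 3 5 11 7)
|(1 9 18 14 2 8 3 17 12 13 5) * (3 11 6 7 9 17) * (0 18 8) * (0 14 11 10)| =40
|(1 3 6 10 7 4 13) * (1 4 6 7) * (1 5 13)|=8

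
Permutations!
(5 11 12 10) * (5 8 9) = (5 11 12 10 8 9) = [0, 1, 2, 3, 4, 11, 6, 7, 9, 5, 8, 12, 10]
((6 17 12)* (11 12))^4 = (17)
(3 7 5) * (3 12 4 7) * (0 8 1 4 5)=[8, 4, 2, 3, 7, 12, 6, 0, 1, 9, 10, 11, 5]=(0 8 1 4 7)(5 12)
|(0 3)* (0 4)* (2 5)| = |(0 3 4)(2 5)| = 6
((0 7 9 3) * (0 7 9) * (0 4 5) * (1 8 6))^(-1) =((0 9 3 7 4 5)(1 8 6))^(-1) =(0 5 4 7 3 9)(1 6 8)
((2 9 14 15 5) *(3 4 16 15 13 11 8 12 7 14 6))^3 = ((2 9 6 3 4 16 15 5)(7 14 13 11 8 12))^3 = (2 3 15 9 4 5 6 16)(7 11)(8 14)(12 13)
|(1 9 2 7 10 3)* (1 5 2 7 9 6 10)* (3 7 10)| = 8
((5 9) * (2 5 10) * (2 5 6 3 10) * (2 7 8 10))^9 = ((2 6 3)(5 9 7 8 10))^9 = (5 10 8 7 9)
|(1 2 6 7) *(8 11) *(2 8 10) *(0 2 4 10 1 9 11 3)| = |(0 2 6 7 9 11 1 8 3)(4 10)| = 18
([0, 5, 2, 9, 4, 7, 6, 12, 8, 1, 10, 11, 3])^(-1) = [0, 9, 2, 12, 4, 1, 6, 5, 8, 3, 10, 11, 7]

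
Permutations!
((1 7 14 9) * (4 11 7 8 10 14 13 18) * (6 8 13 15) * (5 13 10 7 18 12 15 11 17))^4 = ((1 10 14 9)(4 17 5 13 12 15 6 8 7 11 18))^4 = (4 12 7 17 15 11 5 6 18 13 8)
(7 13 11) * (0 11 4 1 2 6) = (0 11 7 13 4 1 2 6) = [11, 2, 6, 3, 1, 5, 0, 13, 8, 9, 10, 7, 12, 4]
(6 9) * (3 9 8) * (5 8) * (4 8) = [0, 1, 2, 9, 8, 4, 5, 7, 3, 6] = (3 9 6 5 4 8)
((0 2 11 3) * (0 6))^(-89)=(0 2 11 3 6)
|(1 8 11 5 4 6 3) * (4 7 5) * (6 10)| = |(1 8 11 4 10 6 3)(5 7)| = 14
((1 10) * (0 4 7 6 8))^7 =((0 4 7 6 8)(1 10))^7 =(0 7 8 4 6)(1 10)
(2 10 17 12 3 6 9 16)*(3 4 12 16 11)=(2 10 17 16)(3 6 9 11)(4 12)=[0, 1, 10, 6, 12, 5, 9, 7, 8, 11, 17, 3, 4, 13, 14, 15, 2, 16]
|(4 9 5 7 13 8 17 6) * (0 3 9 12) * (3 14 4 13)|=|(0 14 4 12)(3 9 5 7)(6 13 8 17)|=4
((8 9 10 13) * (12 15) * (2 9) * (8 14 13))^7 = ((2 9 10 8)(12 15)(13 14))^7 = (2 8 10 9)(12 15)(13 14)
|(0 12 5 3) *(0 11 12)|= |(3 11 12 5)|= 4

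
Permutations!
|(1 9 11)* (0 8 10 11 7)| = |(0 8 10 11 1 9 7)| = 7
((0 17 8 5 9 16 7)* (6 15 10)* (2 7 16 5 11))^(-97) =(0 7 2 11 8 17)(5 9)(6 10 15)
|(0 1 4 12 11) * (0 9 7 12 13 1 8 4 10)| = |(0 8 4 13 1 10)(7 12 11 9)| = 12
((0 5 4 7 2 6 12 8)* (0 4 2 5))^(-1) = (2 5 7 4 8 12 6)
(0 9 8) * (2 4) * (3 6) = [9, 1, 4, 6, 2, 5, 3, 7, 0, 8] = (0 9 8)(2 4)(3 6)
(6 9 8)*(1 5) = (1 5)(6 9 8) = [0, 5, 2, 3, 4, 1, 9, 7, 6, 8]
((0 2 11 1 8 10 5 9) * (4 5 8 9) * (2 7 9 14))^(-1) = (0 9 7)(1 11 2 14)(4 5)(8 10)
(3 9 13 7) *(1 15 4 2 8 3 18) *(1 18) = (18)(1 15 4 2 8 3 9 13 7) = [0, 15, 8, 9, 2, 5, 6, 1, 3, 13, 10, 11, 12, 7, 14, 4, 16, 17, 18]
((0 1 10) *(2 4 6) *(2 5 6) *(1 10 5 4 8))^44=(10)(1 6 2)(4 8 5)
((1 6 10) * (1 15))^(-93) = ((1 6 10 15))^(-93) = (1 15 10 6)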